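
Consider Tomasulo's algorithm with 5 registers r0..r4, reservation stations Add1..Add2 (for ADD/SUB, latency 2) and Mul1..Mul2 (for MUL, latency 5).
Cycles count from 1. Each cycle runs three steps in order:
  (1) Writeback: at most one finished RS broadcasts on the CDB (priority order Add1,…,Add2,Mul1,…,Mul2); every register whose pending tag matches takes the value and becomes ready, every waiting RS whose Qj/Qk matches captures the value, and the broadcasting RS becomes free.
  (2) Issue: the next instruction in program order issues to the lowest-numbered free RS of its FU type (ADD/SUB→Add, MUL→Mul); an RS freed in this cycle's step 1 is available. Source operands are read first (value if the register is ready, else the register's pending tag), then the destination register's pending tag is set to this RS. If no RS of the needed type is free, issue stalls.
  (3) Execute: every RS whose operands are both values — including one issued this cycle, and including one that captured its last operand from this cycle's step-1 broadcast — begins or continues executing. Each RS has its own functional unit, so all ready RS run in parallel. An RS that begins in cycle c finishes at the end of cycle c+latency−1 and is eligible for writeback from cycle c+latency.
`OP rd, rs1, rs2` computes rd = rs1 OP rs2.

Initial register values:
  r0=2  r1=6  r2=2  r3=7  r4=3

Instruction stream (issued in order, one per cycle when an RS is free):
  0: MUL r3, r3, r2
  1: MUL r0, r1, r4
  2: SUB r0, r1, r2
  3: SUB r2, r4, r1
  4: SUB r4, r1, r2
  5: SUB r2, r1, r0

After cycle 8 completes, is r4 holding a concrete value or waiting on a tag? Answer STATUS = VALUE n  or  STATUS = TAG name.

STATUS = VALUE 9

c1: issue MUL r3<-Mul1 | r0:2,r1:6,r2:2,r3:Mul1,r4:3
c2: issue MUL r0<-Mul2 | r0:Mul2,r1:6,r2:2,r3:Mul1,r4:3
c3: issue SUB r0<-Add1 | r0:Add1,r1:6,r2:2,r3:Mul1,r4:3
c4: issue SUB r2<-Add2 | r0:Add1,r1:6,r2:Add2,r3:Mul1,r4:3
c5: CDB Add1=4; issue SUB r4<-Add1 | r0:4,r1:6,r2:Add2,r3:Mul1,r4:Add1
c6: CDB Add2=-3; issue SUB r2<-Add2 | r0:4,r1:6,r2:Add2,r3:Mul1,r4:Add1
c7: CDB Mul1=14 | r0:4,r1:6,r2:Add2,r3:14,r4:Add1
c8: CDB Add1=9 | r0:4,r1:6,r2:Add2,r3:14,r4:9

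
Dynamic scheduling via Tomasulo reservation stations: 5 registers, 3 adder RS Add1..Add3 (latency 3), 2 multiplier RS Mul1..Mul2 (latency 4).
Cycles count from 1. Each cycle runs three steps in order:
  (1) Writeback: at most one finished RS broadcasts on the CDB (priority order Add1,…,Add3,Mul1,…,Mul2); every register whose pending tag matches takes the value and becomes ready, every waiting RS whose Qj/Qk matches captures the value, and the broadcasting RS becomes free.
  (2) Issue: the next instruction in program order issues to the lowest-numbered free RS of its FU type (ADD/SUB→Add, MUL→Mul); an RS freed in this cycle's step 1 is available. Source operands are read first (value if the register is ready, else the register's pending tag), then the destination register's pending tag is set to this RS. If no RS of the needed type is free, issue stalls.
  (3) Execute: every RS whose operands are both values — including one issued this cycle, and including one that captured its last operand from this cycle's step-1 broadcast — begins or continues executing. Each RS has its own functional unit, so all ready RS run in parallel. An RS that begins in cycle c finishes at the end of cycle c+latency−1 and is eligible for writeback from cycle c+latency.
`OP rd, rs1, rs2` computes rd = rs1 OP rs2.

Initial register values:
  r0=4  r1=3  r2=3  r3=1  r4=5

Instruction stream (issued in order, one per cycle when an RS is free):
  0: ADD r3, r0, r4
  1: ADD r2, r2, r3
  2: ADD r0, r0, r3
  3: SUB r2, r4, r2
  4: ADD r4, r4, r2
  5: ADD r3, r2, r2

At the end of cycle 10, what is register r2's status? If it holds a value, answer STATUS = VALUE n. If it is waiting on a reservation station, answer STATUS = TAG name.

cycle 1: issue ADD r3<-Add1 // r0:4,r1:3,r2:3,r3:Add1,r4:5
cycle 2: issue ADD r2<-Add2 // r0:4,r1:3,r2:Add2,r3:Add1,r4:5
cycle 3: issue ADD r0<-Add3 // r0:Add3,r1:3,r2:Add2,r3:Add1,r4:5
cycle 4: CDB Add1=9; issue SUB r2<-Add1 // r0:Add3,r1:3,r2:Add1,r3:9,r4:5
cycle 5: stall // r0:Add3,r1:3,r2:Add1,r3:9,r4:5
cycle 6: stall // r0:Add3,r1:3,r2:Add1,r3:9,r4:5
cycle 7: CDB Add2=12; issue ADD r4<-Add2 // r0:Add3,r1:3,r2:Add1,r3:9,r4:Add2
cycle 8: CDB Add3=13; issue ADD r3<-Add3 // r0:13,r1:3,r2:Add1,r3:Add3,r4:Add2
cycle 9: - // r0:13,r1:3,r2:Add1,r3:Add3,r4:Add2
cycle 10: CDB Add1=-7 // r0:13,r1:3,r2:-7,r3:Add3,r4:Add2

STATUS = VALUE -7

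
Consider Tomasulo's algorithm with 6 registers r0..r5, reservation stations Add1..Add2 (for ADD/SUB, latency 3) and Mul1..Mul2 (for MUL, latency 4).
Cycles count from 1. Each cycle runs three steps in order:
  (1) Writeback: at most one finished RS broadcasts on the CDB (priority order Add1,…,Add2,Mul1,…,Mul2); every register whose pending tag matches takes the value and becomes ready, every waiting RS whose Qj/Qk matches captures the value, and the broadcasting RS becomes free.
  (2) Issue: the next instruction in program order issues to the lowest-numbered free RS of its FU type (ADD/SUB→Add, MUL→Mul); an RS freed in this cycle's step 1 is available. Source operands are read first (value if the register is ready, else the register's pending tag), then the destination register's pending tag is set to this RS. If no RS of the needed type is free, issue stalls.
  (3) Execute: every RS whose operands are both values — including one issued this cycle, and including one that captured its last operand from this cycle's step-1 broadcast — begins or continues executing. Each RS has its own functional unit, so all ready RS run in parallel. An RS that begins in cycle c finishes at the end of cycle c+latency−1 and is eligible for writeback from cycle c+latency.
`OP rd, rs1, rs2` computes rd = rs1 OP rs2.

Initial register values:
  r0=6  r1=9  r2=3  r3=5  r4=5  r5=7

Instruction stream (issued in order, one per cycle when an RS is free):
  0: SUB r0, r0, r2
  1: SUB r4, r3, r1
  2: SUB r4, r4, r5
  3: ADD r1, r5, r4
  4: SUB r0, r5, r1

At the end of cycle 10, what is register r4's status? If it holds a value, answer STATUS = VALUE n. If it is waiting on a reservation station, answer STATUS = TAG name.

STATUS = VALUE -11

  c1: issue SUB r0<-Add1  regs: r0:Add1,r1:9,r2:3,r3:5,r4:5,r5:7
  c2: issue SUB r4<-Add2  regs: r0:Add1,r1:9,r2:3,r3:5,r4:Add2,r5:7
  c3: stall  regs: r0:Add1,r1:9,r2:3,r3:5,r4:Add2,r5:7
  c4: CDB Add1=3; issue SUB r4<-Add1  regs: r0:3,r1:9,r2:3,r3:5,r4:Add1,r5:7
  c5: CDB Add2=-4; issue ADD r1<-Add2  regs: r0:3,r1:Add2,r2:3,r3:5,r4:Add1,r5:7
  c6: stall  regs: r0:3,r1:Add2,r2:3,r3:5,r4:Add1,r5:7
  c7: stall  regs: r0:3,r1:Add2,r2:3,r3:5,r4:Add1,r5:7
  c8: CDB Add1=-11; issue SUB r0<-Add1  regs: r0:Add1,r1:Add2,r2:3,r3:5,r4:-11,r5:7
  c9: -  regs: r0:Add1,r1:Add2,r2:3,r3:5,r4:-11,r5:7
  c10: -  regs: r0:Add1,r1:Add2,r2:3,r3:5,r4:-11,r5:7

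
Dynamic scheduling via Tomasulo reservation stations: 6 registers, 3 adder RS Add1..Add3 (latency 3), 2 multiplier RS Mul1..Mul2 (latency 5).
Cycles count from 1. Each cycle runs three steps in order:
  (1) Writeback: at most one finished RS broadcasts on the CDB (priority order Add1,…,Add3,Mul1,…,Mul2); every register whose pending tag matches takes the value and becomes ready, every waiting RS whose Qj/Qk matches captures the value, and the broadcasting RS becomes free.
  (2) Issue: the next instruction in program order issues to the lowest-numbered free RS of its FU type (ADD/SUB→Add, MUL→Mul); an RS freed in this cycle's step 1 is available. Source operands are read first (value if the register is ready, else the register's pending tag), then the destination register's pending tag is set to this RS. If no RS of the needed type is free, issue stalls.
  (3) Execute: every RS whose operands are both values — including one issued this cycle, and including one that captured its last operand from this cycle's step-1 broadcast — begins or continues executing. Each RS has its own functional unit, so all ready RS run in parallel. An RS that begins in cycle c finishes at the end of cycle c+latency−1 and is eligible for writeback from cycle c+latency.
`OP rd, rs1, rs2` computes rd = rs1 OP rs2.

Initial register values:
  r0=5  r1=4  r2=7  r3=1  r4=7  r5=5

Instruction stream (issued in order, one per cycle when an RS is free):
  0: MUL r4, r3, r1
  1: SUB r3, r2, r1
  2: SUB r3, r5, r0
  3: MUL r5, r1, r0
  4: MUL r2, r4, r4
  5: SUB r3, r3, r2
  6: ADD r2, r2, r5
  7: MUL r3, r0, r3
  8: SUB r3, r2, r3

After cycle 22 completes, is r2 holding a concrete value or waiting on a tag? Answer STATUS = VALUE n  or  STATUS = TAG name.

c1: issue MUL r4<-Mul1 | r0:5,r1:4,r2:7,r3:1,r4:Mul1,r5:5
c2: issue SUB r3<-Add1 | r0:5,r1:4,r2:7,r3:Add1,r4:Mul1,r5:5
c3: issue SUB r3<-Add2 | r0:5,r1:4,r2:7,r3:Add2,r4:Mul1,r5:5
c4: issue MUL r5<-Mul2 | r0:5,r1:4,r2:7,r3:Add2,r4:Mul1,r5:Mul2
c5: CDB Add1=3; stall | r0:5,r1:4,r2:7,r3:Add2,r4:Mul1,r5:Mul2
c6: CDB Add2=0; stall | r0:5,r1:4,r2:7,r3:0,r4:Mul1,r5:Mul2
c7: CDB Mul1=4; issue MUL r2<-Mul1 | r0:5,r1:4,r2:Mul1,r3:0,r4:4,r5:Mul2
c8: issue SUB r3<-Add1 | r0:5,r1:4,r2:Mul1,r3:Add1,r4:4,r5:Mul2
c9: CDB Mul2=20; issue ADD r2<-Add2 | r0:5,r1:4,r2:Add2,r3:Add1,r4:4,r5:20
c10: issue MUL r3<-Mul2 | r0:5,r1:4,r2:Add2,r3:Mul2,r4:4,r5:20
c11: issue SUB r3<-Add3 | r0:5,r1:4,r2:Add2,r3:Add3,r4:4,r5:20
c12: CDB Mul1=16 | r0:5,r1:4,r2:Add2,r3:Add3,r4:4,r5:20
c13: - | r0:5,r1:4,r2:Add2,r3:Add3,r4:4,r5:20
c14: - | r0:5,r1:4,r2:Add2,r3:Add3,r4:4,r5:20
c15: CDB Add1=-16 | r0:5,r1:4,r2:Add2,r3:Add3,r4:4,r5:20
c16: CDB Add2=36 | r0:5,r1:4,r2:36,r3:Add3,r4:4,r5:20
c17: - | r0:5,r1:4,r2:36,r3:Add3,r4:4,r5:20
c18: - | r0:5,r1:4,r2:36,r3:Add3,r4:4,r5:20
c19: - | r0:5,r1:4,r2:36,r3:Add3,r4:4,r5:20
c20: CDB Mul2=-80 | r0:5,r1:4,r2:36,r3:Add3,r4:4,r5:20
c21: - | r0:5,r1:4,r2:36,r3:Add3,r4:4,r5:20
c22: - | r0:5,r1:4,r2:36,r3:Add3,r4:4,r5:20

STATUS = VALUE 36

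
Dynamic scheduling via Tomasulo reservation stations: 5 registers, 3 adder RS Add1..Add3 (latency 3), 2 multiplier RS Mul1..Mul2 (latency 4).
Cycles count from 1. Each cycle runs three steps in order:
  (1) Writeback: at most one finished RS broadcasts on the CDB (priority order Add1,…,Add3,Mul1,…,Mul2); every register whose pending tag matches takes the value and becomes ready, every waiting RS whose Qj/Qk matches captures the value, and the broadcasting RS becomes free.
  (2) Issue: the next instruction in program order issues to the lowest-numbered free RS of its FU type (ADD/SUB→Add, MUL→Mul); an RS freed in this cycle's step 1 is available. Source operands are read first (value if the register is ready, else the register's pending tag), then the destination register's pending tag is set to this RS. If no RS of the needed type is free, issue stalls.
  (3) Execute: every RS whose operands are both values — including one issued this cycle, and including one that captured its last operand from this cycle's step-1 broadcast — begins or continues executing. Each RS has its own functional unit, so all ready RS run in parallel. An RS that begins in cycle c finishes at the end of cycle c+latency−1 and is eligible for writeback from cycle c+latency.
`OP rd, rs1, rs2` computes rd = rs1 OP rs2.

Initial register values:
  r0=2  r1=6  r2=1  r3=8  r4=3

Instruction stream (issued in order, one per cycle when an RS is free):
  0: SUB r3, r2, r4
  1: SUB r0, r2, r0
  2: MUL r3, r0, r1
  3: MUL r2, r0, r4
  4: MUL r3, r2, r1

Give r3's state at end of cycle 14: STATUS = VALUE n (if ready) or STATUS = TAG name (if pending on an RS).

STATUS = VALUE -18

cycle 1: issue SUB r3<-Add1 // r0:2,r1:6,r2:1,r3:Add1,r4:3
cycle 2: issue SUB r0<-Add2 // r0:Add2,r1:6,r2:1,r3:Add1,r4:3
cycle 3: issue MUL r3<-Mul1 // r0:Add2,r1:6,r2:1,r3:Mul1,r4:3
cycle 4: CDB Add1=-2; issue MUL r2<-Mul2 // r0:Add2,r1:6,r2:Mul2,r3:Mul1,r4:3
cycle 5: CDB Add2=-1; stall // r0:-1,r1:6,r2:Mul2,r3:Mul1,r4:3
cycle 6: stall // r0:-1,r1:6,r2:Mul2,r3:Mul1,r4:3
cycle 7: stall // r0:-1,r1:6,r2:Mul2,r3:Mul1,r4:3
cycle 8: stall // r0:-1,r1:6,r2:Mul2,r3:Mul1,r4:3
cycle 9: CDB Mul1=-6; issue MUL r3<-Mul1 // r0:-1,r1:6,r2:Mul2,r3:Mul1,r4:3
cycle 10: CDB Mul2=-3 // r0:-1,r1:6,r2:-3,r3:Mul1,r4:3
cycle 11: - // r0:-1,r1:6,r2:-3,r3:Mul1,r4:3
cycle 12: - // r0:-1,r1:6,r2:-3,r3:Mul1,r4:3
cycle 13: - // r0:-1,r1:6,r2:-3,r3:Mul1,r4:3
cycle 14: CDB Mul1=-18 // r0:-1,r1:6,r2:-3,r3:-18,r4:3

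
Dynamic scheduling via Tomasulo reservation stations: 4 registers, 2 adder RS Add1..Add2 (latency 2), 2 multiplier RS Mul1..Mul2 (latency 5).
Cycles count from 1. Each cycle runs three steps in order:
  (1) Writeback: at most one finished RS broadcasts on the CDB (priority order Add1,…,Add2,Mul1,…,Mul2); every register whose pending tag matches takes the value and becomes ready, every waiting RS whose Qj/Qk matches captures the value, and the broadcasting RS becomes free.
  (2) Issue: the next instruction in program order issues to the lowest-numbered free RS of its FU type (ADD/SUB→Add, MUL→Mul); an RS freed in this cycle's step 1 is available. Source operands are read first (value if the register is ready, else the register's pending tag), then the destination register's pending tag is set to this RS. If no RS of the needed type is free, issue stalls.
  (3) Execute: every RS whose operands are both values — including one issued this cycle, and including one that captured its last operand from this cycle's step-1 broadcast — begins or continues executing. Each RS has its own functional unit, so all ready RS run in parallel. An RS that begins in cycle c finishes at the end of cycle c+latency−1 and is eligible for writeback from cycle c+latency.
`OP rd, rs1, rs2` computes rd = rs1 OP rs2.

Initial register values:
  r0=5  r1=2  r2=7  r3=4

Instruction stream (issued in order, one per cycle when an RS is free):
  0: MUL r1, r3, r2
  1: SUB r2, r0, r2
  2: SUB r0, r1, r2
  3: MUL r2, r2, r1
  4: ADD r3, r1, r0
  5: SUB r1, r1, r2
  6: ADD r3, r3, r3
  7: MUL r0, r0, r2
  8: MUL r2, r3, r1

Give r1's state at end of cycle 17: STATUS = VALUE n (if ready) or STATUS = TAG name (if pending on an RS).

STATUS = VALUE 84

c1: issue MUL r1<-Mul1 | r0:5,r1:Mul1,r2:7,r3:4
c2: issue SUB r2<-Add1 | r0:5,r1:Mul1,r2:Add1,r3:4
c3: issue SUB r0<-Add2 | r0:Add2,r1:Mul1,r2:Add1,r3:4
c4: CDB Add1=-2; issue MUL r2<-Mul2 | r0:Add2,r1:Mul1,r2:Mul2,r3:4
c5: issue ADD r3<-Add1 | r0:Add2,r1:Mul1,r2:Mul2,r3:Add1
c6: CDB Mul1=28; stall | r0:Add2,r1:28,r2:Mul2,r3:Add1
c7: stall | r0:Add2,r1:28,r2:Mul2,r3:Add1
c8: CDB Add2=30; issue SUB r1<-Add2 | r0:30,r1:Add2,r2:Mul2,r3:Add1
c9: stall | r0:30,r1:Add2,r2:Mul2,r3:Add1
c10: CDB Add1=58; issue ADD r3<-Add1 | r0:30,r1:Add2,r2:Mul2,r3:Add1
c11: CDB Mul2=-56; issue MUL r0<-Mul1 | r0:Mul1,r1:Add2,r2:-56,r3:Add1
c12: CDB Add1=116; issue MUL r2<-Mul2 | r0:Mul1,r1:Add2,r2:Mul2,r3:116
c13: CDB Add2=84 | r0:Mul1,r1:84,r2:Mul2,r3:116
c14: - | r0:Mul1,r1:84,r2:Mul2,r3:116
c15: - | r0:Mul1,r1:84,r2:Mul2,r3:116
c16: CDB Mul1=-1680 | r0:-1680,r1:84,r2:Mul2,r3:116
c17: - | r0:-1680,r1:84,r2:Mul2,r3:116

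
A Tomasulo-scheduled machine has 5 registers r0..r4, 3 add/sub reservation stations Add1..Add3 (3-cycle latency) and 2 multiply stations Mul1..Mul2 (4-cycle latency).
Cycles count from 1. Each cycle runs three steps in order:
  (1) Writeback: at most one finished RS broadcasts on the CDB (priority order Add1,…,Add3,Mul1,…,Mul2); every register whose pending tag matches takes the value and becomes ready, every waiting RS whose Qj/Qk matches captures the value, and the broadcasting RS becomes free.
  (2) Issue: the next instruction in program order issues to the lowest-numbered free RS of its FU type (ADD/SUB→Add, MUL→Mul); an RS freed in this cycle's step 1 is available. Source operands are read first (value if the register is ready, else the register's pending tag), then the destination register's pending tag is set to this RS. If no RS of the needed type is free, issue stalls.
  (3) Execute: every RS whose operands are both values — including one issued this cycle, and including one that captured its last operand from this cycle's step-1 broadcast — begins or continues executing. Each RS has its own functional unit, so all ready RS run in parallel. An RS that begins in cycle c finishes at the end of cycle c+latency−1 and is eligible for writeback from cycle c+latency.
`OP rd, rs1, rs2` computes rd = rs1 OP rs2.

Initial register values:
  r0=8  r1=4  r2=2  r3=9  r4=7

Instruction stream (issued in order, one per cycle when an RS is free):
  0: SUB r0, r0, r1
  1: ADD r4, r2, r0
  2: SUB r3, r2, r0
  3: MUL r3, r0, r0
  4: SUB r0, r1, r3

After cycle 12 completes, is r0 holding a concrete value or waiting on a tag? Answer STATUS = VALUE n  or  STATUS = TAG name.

  c1: issue SUB r0<-Add1  regs: r0:Add1,r1:4,r2:2,r3:9,r4:7
  c2: issue ADD r4<-Add2  regs: r0:Add1,r1:4,r2:2,r3:9,r4:Add2
  c3: issue SUB r3<-Add3  regs: r0:Add1,r1:4,r2:2,r3:Add3,r4:Add2
  c4: CDB Add1=4; issue MUL r3<-Mul1  regs: r0:4,r1:4,r2:2,r3:Mul1,r4:Add2
  c5: issue SUB r0<-Add1  regs: r0:Add1,r1:4,r2:2,r3:Mul1,r4:Add2
  c6: -  regs: r0:Add1,r1:4,r2:2,r3:Mul1,r4:Add2
  c7: CDB Add2=6  regs: r0:Add1,r1:4,r2:2,r3:Mul1,r4:6
  c8: CDB Add3=-2  regs: r0:Add1,r1:4,r2:2,r3:Mul1,r4:6
  c9: CDB Mul1=16  regs: r0:Add1,r1:4,r2:2,r3:16,r4:6
  c10: -  regs: r0:Add1,r1:4,r2:2,r3:16,r4:6
  c11: -  regs: r0:Add1,r1:4,r2:2,r3:16,r4:6
  c12: CDB Add1=-12  regs: r0:-12,r1:4,r2:2,r3:16,r4:6

STATUS = VALUE -12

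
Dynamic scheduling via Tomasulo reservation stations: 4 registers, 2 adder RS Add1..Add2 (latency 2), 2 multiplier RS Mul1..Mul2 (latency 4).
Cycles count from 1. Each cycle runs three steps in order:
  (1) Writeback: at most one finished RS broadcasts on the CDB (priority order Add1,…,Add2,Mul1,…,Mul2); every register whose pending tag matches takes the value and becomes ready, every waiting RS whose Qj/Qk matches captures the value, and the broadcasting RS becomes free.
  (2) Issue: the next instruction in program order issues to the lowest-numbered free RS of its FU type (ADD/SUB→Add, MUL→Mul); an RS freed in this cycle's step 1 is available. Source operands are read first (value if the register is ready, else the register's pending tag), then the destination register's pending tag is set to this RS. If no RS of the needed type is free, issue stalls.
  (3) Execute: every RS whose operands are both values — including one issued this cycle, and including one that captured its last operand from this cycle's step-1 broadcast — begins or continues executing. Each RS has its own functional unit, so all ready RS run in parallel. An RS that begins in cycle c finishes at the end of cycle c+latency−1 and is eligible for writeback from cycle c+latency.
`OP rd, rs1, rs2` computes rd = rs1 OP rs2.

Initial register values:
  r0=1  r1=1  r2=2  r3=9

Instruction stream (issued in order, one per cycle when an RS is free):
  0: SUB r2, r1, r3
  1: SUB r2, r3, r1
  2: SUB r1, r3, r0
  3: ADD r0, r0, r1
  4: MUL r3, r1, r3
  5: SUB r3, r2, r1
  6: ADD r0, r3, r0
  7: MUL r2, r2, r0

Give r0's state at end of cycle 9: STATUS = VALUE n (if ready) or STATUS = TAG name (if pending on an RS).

STATUS = TAG Add2

c1: issue SUB r2<-Add1 | r0:1,r1:1,r2:Add1,r3:9
c2: issue SUB r2<-Add2 | r0:1,r1:1,r2:Add2,r3:9
c3: CDB Add1=-8; issue SUB r1<-Add1 | r0:1,r1:Add1,r2:Add2,r3:9
c4: CDB Add2=8; issue ADD r0<-Add2 | r0:Add2,r1:Add1,r2:8,r3:9
c5: CDB Add1=8; issue MUL r3<-Mul1 | r0:Add2,r1:8,r2:8,r3:Mul1
c6: issue SUB r3<-Add1 | r0:Add2,r1:8,r2:8,r3:Add1
c7: CDB Add2=9; issue ADD r0<-Add2 | r0:Add2,r1:8,r2:8,r3:Add1
c8: CDB Add1=0; issue MUL r2<-Mul2 | r0:Add2,r1:8,r2:Mul2,r3:0
c9: CDB Mul1=72 | r0:Add2,r1:8,r2:Mul2,r3:0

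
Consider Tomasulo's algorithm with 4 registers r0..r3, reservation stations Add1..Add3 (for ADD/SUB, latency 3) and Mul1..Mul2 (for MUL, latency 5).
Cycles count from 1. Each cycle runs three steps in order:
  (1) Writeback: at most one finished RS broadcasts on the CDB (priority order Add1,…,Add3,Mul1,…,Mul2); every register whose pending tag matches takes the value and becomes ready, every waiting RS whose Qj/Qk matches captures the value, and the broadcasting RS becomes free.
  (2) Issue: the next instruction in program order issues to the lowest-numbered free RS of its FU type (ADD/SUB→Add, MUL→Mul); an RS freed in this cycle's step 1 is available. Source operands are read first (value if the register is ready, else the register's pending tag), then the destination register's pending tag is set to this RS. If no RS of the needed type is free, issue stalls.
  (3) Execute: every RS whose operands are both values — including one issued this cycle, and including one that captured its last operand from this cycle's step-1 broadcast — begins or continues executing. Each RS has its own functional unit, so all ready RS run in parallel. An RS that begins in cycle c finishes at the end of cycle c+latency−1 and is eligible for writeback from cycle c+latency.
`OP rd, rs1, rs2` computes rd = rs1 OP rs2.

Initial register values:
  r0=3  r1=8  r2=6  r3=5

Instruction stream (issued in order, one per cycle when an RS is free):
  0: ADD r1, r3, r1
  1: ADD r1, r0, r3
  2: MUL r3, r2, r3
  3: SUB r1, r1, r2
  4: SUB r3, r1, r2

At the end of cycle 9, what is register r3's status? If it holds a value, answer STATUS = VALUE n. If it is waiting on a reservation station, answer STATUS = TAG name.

  c1: issue ADD r1<-Add1  regs: r0:3,r1:Add1,r2:6,r3:5
  c2: issue ADD r1<-Add2  regs: r0:3,r1:Add2,r2:6,r3:5
  c3: issue MUL r3<-Mul1  regs: r0:3,r1:Add2,r2:6,r3:Mul1
  c4: CDB Add1=13; issue SUB r1<-Add1  regs: r0:3,r1:Add1,r2:6,r3:Mul1
  c5: CDB Add2=8; issue SUB r3<-Add2  regs: r0:3,r1:Add1,r2:6,r3:Add2
  c6: -  regs: r0:3,r1:Add1,r2:6,r3:Add2
  c7: -  regs: r0:3,r1:Add1,r2:6,r3:Add2
  c8: CDB Add1=2  regs: r0:3,r1:2,r2:6,r3:Add2
  c9: CDB Mul1=30  regs: r0:3,r1:2,r2:6,r3:Add2

STATUS = TAG Add2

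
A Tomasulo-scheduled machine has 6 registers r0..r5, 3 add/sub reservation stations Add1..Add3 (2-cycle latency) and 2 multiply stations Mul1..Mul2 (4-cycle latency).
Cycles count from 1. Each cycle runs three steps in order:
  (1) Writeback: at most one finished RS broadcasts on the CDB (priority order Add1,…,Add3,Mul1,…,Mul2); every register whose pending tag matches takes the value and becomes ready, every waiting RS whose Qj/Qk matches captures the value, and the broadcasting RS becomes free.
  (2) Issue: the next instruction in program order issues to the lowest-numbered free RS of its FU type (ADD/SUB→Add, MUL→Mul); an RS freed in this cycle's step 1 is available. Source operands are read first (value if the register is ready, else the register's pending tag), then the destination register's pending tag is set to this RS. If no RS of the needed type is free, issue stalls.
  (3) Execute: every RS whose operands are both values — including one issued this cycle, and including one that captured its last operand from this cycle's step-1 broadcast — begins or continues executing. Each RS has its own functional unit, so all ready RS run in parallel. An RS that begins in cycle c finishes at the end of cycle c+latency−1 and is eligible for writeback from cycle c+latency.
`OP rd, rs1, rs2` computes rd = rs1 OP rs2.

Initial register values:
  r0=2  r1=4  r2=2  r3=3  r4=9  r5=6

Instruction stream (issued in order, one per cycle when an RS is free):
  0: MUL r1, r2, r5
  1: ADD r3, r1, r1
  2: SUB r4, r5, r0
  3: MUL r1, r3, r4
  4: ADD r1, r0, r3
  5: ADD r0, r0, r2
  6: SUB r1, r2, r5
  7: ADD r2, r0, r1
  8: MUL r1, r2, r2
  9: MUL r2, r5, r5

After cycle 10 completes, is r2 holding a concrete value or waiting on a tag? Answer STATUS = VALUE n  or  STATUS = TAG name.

STATUS = TAG Add3

c1: issue MUL r1<-Mul1 | r0:2,r1:Mul1,r2:2,r3:3,r4:9,r5:6
c2: issue ADD r3<-Add1 | r0:2,r1:Mul1,r2:2,r3:Add1,r4:9,r5:6
c3: issue SUB r4<-Add2 | r0:2,r1:Mul1,r2:2,r3:Add1,r4:Add2,r5:6
c4: issue MUL r1<-Mul2 | r0:2,r1:Mul2,r2:2,r3:Add1,r4:Add2,r5:6
c5: CDB Add2=4; issue ADD r1<-Add2 | r0:2,r1:Add2,r2:2,r3:Add1,r4:4,r5:6
c6: CDB Mul1=12; issue ADD r0<-Add3 | r0:Add3,r1:Add2,r2:2,r3:Add1,r4:4,r5:6
c7: stall | r0:Add3,r1:Add2,r2:2,r3:Add1,r4:4,r5:6
c8: CDB Add1=24; issue SUB r1<-Add1 | r0:Add3,r1:Add1,r2:2,r3:24,r4:4,r5:6
c9: CDB Add3=4; issue ADD r2<-Add3 | r0:4,r1:Add1,r2:Add3,r3:24,r4:4,r5:6
c10: CDB Add1=-4; issue MUL r1<-Mul1 | r0:4,r1:Mul1,r2:Add3,r3:24,r4:4,r5:6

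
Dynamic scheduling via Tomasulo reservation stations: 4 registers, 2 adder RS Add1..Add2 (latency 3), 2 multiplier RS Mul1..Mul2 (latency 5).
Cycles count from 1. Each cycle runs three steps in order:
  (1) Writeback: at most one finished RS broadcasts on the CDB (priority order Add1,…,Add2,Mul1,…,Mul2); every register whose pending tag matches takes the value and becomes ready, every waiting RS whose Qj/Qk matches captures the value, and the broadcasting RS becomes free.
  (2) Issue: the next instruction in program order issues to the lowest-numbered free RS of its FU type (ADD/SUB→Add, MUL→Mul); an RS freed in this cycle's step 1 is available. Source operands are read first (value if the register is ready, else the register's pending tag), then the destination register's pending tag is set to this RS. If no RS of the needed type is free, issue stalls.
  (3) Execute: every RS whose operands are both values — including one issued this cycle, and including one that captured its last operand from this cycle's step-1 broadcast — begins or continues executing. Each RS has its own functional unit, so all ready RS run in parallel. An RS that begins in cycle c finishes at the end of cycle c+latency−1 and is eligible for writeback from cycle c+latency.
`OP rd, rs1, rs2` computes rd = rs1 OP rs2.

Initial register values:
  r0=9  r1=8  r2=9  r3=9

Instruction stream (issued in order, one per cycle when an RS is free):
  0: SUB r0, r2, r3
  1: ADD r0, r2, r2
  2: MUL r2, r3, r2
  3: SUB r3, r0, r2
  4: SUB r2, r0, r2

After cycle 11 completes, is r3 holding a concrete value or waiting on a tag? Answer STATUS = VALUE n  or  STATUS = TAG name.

  c1: issue SUB r0<-Add1  regs: r0:Add1,r1:8,r2:9,r3:9
  c2: issue ADD r0<-Add2  regs: r0:Add2,r1:8,r2:9,r3:9
  c3: issue MUL r2<-Mul1  regs: r0:Add2,r1:8,r2:Mul1,r3:9
  c4: CDB Add1=0; issue SUB r3<-Add1  regs: r0:Add2,r1:8,r2:Mul1,r3:Add1
  c5: CDB Add2=18; issue SUB r2<-Add2  regs: r0:18,r1:8,r2:Add2,r3:Add1
  c6: -  regs: r0:18,r1:8,r2:Add2,r3:Add1
  c7: -  regs: r0:18,r1:8,r2:Add2,r3:Add1
  c8: CDB Mul1=81  regs: r0:18,r1:8,r2:Add2,r3:Add1
  c9: -  regs: r0:18,r1:8,r2:Add2,r3:Add1
  c10: -  regs: r0:18,r1:8,r2:Add2,r3:Add1
  c11: CDB Add1=-63  regs: r0:18,r1:8,r2:Add2,r3:-63

STATUS = VALUE -63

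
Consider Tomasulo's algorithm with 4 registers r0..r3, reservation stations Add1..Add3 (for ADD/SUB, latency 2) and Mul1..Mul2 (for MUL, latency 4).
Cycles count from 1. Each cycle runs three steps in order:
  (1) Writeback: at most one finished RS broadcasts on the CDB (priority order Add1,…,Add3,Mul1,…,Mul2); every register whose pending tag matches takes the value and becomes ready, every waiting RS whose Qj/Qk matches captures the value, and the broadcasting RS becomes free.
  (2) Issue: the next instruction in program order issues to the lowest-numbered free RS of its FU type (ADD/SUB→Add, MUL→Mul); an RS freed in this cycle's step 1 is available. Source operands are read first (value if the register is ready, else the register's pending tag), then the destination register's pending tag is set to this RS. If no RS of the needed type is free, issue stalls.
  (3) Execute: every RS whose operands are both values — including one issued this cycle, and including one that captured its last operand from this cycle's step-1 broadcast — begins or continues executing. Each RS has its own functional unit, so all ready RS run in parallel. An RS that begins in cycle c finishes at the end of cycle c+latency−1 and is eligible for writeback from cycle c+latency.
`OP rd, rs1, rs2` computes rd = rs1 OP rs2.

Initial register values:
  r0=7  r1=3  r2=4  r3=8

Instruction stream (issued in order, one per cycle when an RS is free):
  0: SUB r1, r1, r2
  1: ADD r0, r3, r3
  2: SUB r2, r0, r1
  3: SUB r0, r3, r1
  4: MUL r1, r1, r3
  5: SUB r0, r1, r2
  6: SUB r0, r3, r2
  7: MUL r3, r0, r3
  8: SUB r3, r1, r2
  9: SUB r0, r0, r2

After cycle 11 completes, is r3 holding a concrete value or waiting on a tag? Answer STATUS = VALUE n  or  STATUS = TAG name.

c1: issue SUB r1<-Add1 | r0:7,r1:Add1,r2:4,r3:8
c2: issue ADD r0<-Add2 | r0:Add2,r1:Add1,r2:4,r3:8
c3: CDB Add1=-1; issue SUB r2<-Add1 | r0:Add2,r1:-1,r2:Add1,r3:8
c4: CDB Add2=16; issue SUB r0<-Add2 | r0:Add2,r1:-1,r2:Add1,r3:8
c5: issue MUL r1<-Mul1 | r0:Add2,r1:Mul1,r2:Add1,r3:8
c6: CDB Add1=17; issue SUB r0<-Add1 | r0:Add1,r1:Mul1,r2:17,r3:8
c7: CDB Add2=9; issue SUB r0<-Add2 | r0:Add2,r1:Mul1,r2:17,r3:8
c8: issue MUL r3<-Mul2 | r0:Add2,r1:Mul1,r2:17,r3:Mul2
c9: CDB Add2=-9; issue SUB r3<-Add2 | r0:-9,r1:Mul1,r2:17,r3:Add2
c10: CDB Mul1=-8; issue SUB r0<-Add3 | r0:Add3,r1:-8,r2:17,r3:Add2
c11: - | r0:Add3,r1:-8,r2:17,r3:Add2

STATUS = TAG Add2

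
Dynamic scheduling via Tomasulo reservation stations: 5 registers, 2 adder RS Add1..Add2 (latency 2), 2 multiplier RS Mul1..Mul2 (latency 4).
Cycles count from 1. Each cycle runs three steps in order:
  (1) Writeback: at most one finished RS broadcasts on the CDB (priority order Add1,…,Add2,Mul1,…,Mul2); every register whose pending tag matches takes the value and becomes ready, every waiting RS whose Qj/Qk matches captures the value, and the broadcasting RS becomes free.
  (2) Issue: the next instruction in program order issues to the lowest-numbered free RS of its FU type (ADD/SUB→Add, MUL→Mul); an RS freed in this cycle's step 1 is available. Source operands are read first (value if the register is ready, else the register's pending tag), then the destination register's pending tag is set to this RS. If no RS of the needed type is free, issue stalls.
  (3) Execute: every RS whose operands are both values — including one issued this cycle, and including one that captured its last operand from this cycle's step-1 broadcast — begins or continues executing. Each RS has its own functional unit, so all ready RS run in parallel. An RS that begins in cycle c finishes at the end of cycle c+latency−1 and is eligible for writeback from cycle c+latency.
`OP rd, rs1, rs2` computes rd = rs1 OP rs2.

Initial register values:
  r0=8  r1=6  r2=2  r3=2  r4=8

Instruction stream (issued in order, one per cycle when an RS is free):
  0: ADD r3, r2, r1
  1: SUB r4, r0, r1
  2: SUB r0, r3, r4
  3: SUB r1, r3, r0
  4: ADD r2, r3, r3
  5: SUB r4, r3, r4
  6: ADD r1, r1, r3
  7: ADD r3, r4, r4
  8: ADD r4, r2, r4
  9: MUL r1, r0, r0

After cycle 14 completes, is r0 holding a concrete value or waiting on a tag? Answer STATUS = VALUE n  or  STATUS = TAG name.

cycle 1: issue ADD r3<-Add1 // r0:8,r1:6,r2:2,r3:Add1,r4:8
cycle 2: issue SUB r4<-Add2 // r0:8,r1:6,r2:2,r3:Add1,r4:Add2
cycle 3: CDB Add1=8; issue SUB r0<-Add1 // r0:Add1,r1:6,r2:2,r3:8,r4:Add2
cycle 4: CDB Add2=2; issue SUB r1<-Add2 // r0:Add1,r1:Add2,r2:2,r3:8,r4:2
cycle 5: stall // r0:Add1,r1:Add2,r2:2,r3:8,r4:2
cycle 6: CDB Add1=6; issue ADD r2<-Add1 // r0:6,r1:Add2,r2:Add1,r3:8,r4:2
cycle 7: stall // r0:6,r1:Add2,r2:Add1,r3:8,r4:2
cycle 8: CDB Add1=16; issue SUB r4<-Add1 // r0:6,r1:Add2,r2:16,r3:8,r4:Add1
cycle 9: CDB Add2=2; issue ADD r1<-Add2 // r0:6,r1:Add2,r2:16,r3:8,r4:Add1
cycle 10: CDB Add1=6; issue ADD r3<-Add1 // r0:6,r1:Add2,r2:16,r3:Add1,r4:6
cycle 11: CDB Add2=10; issue ADD r4<-Add2 // r0:6,r1:10,r2:16,r3:Add1,r4:Add2
cycle 12: CDB Add1=12; issue MUL r1<-Mul1 // r0:6,r1:Mul1,r2:16,r3:12,r4:Add2
cycle 13: CDB Add2=22 // r0:6,r1:Mul1,r2:16,r3:12,r4:22
cycle 14: - // r0:6,r1:Mul1,r2:16,r3:12,r4:22

STATUS = VALUE 6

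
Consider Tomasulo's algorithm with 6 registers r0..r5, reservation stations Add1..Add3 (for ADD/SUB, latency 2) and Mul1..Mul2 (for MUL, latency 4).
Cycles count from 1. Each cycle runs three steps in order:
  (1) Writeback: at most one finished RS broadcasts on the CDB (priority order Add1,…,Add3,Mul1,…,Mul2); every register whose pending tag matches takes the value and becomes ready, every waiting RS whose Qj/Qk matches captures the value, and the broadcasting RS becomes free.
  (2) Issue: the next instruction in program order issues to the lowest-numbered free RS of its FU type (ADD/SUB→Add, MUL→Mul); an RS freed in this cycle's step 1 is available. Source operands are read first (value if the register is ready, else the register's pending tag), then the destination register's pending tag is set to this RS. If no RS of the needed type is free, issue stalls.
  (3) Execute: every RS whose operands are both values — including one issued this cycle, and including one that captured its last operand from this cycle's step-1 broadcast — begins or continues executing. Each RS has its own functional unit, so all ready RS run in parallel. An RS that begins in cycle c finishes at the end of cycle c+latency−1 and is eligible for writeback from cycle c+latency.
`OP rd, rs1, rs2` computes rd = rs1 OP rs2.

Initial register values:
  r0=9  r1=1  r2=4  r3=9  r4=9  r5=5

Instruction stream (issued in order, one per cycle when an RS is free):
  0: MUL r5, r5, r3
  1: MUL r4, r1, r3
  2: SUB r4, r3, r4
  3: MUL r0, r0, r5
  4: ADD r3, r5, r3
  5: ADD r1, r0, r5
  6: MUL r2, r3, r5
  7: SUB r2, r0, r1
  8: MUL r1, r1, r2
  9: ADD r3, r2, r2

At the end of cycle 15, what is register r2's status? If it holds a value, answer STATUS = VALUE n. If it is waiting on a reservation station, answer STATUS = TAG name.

STATUS = VALUE -45

c1: issue MUL r5<-Mul1 | r0:9,r1:1,r2:4,r3:9,r4:9,r5:Mul1
c2: issue MUL r4<-Mul2 | r0:9,r1:1,r2:4,r3:9,r4:Mul2,r5:Mul1
c3: issue SUB r4<-Add1 | r0:9,r1:1,r2:4,r3:9,r4:Add1,r5:Mul1
c4: stall | r0:9,r1:1,r2:4,r3:9,r4:Add1,r5:Mul1
c5: CDB Mul1=45; issue MUL r0<-Mul1 | r0:Mul1,r1:1,r2:4,r3:9,r4:Add1,r5:45
c6: CDB Mul2=9; issue ADD r3<-Add2 | r0:Mul1,r1:1,r2:4,r3:Add2,r4:Add1,r5:45
c7: issue ADD r1<-Add3 | r0:Mul1,r1:Add3,r2:4,r3:Add2,r4:Add1,r5:45
c8: CDB Add1=0; issue MUL r2<-Mul2 | r0:Mul1,r1:Add3,r2:Mul2,r3:Add2,r4:0,r5:45
c9: CDB Add2=54; issue SUB r2<-Add1 | r0:Mul1,r1:Add3,r2:Add1,r3:54,r4:0,r5:45
c10: CDB Mul1=405; issue MUL r1<-Mul1 | r0:405,r1:Mul1,r2:Add1,r3:54,r4:0,r5:45
c11: issue ADD r3<-Add2 | r0:405,r1:Mul1,r2:Add1,r3:Add2,r4:0,r5:45
c12: CDB Add3=450 | r0:405,r1:Mul1,r2:Add1,r3:Add2,r4:0,r5:45
c13: CDB Mul2=2430 | r0:405,r1:Mul1,r2:Add1,r3:Add2,r4:0,r5:45
c14: CDB Add1=-45 | r0:405,r1:Mul1,r2:-45,r3:Add2,r4:0,r5:45
c15: - | r0:405,r1:Mul1,r2:-45,r3:Add2,r4:0,r5:45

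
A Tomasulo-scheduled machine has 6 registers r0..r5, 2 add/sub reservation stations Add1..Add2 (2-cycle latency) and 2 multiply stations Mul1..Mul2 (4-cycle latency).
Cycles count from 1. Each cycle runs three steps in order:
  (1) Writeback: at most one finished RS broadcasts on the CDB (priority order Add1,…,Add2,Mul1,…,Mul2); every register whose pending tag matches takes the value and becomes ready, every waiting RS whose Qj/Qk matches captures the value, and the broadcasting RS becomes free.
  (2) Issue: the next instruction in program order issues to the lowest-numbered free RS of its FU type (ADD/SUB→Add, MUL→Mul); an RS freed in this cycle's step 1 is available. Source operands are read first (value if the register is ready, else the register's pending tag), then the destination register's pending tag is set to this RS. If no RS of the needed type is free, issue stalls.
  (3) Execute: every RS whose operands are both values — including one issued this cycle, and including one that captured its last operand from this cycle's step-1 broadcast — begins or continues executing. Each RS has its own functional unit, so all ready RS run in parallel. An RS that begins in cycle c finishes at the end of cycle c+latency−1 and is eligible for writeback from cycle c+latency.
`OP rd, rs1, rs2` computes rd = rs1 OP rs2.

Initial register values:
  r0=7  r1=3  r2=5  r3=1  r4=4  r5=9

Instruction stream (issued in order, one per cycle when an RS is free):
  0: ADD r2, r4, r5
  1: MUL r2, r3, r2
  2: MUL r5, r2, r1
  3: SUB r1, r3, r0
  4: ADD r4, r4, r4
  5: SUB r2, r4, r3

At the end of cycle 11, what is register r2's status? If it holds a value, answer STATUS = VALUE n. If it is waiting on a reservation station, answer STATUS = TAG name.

STATUS = VALUE 7

cycle 1: issue ADD r2<-Add1 // r0:7,r1:3,r2:Add1,r3:1,r4:4,r5:9
cycle 2: issue MUL r2<-Mul1 // r0:7,r1:3,r2:Mul1,r3:1,r4:4,r5:9
cycle 3: CDB Add1=13; issue MUL r5<-Mul2 // r0:7,r1:3,r2:Mul1,r3:1,r4:4,r5:Mul2
cycle 4: issue SUB r1<-Add1 // r0:7,r1:Add1,r2:Mul1,r3:1,r4:4,r5:Mul2
cycle 5: issue ADD r4<-Add2 // r0:7,r1:Add1,r2:Mul1,r3:1,r4:Add2,r5:Mul2
cycle 6: CDB Add1=-6; issue SUB r2<-Add1 // r0:7,r1:-6,r2:Add1,r3:1,r4:Add2,r5:Mul2
cycle 7: CDB Add2=8 // r0:7,r1:-6,r2:Add1,r3:1,r4:8,r5:Mul2
cycle 8: CDB Mul1=13 // r0:7,r1:-6,r2:Add1,r3:1,r4:8,r5:Mul2
cycle 9: CDB Add1=7 // r0:7,r1:-6,r2:7,r3:1,r4:8,r5:Mul2
cycle 10: - // r0:7,r1:-6,r2:7,r3:1,r4:8,r5:Mul2
cycle 11: - // r0:7,r1:-6,r2:7,r3:1,r4:8,r5:Mul2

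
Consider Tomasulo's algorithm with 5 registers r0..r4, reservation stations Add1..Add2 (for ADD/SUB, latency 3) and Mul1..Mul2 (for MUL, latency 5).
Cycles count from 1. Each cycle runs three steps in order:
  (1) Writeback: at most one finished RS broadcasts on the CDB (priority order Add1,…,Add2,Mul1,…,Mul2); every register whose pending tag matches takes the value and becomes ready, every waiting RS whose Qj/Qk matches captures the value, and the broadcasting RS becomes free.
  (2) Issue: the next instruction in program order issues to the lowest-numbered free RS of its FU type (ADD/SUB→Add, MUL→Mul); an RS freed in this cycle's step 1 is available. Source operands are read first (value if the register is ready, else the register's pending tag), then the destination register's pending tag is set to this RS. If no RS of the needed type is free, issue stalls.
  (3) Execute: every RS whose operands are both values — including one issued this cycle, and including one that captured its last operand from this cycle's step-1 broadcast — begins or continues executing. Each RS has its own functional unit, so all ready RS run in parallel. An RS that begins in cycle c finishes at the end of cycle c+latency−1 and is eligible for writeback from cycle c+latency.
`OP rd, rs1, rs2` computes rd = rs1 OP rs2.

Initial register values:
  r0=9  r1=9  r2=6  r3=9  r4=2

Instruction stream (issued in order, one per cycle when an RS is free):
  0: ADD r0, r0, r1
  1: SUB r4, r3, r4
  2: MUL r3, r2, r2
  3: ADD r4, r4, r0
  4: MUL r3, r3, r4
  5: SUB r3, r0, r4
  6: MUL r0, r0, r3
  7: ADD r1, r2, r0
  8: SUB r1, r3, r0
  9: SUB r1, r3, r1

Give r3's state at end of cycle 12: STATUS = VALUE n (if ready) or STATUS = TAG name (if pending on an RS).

STATUS = VALUE -7

cycle 1: issue ADD r0<-Add1 // r0:Add1,r1:9,r2:6,r3:9,r4:2
cycle 2: issue SUB r4<-Add2 // r0:Add1,r1:9,r2:6,r3:9,r4:Add2
cycle 3: issue MUL r3<-Mul1 // r0:Add1,r1:9,r2:6,r3:Mul1,r4:Add2
cycle 4: CDB Add1=18; issue ADD r4<-Add1 // r0:18,r1:9,r2:6,r3:Mul1,r4:Add1
cycle 5: CDB Add2=7; issue MUL r3<-Mul2 // r0:18,r1:9,r2:6,r3:Mul2,r4:Add1
cycle 6: issue SUB r3<-Add2 // r0:18,r1:9,r2:6,r3:Add2,r4:Add1
cycle 7: stall // r0:18,r1:9,r2:6,r3:Add2,r4:Add1
cycle 8: CDB Add1=25; stall // r0:18,r1:9,r2:6,r3:Add2,r4:25
cycle 9: CDB Mul1=36; issue MUL r0<-Mul1 // r0:Mul1,r1:9,r2:6,r3:Add2,r4:25
cycle 10: issue ADD r1<-Add1 // r0:Mul1,r1:Add1,r2:6,r3:Add2,r4:25
cycle 11: CDB Add2=-7; issue SUB r1<-Add2 // r0:Mul1,r1:Add2,r2:6,r3:-7,r4:25
cycle 12: stall // r0:Mul1,r1:Add2,r2:6,r3:-7,r4:25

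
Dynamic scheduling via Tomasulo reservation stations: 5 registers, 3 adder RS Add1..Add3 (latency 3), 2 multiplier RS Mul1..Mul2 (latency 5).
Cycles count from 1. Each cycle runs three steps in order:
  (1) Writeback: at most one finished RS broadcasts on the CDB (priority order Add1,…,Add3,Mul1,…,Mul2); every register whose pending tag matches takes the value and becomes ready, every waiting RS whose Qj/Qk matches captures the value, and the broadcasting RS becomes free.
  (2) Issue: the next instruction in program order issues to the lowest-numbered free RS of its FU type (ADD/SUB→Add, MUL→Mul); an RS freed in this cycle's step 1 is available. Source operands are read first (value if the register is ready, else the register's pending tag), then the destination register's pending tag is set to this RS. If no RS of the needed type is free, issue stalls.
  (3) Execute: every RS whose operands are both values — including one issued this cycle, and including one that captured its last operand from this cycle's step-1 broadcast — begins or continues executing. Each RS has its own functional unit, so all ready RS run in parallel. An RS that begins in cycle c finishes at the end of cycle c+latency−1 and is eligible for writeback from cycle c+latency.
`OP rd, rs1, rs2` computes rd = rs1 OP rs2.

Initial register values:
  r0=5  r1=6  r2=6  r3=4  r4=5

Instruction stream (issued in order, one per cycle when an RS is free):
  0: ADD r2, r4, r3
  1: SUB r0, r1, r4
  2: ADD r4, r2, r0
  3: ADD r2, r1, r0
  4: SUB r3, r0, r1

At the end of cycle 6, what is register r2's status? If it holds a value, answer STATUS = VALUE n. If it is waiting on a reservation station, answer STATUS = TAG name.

  c1: issue ADD r2<-Add1  regs: r0:5,r1:6,r2:Add1,r3:4,r4:5
  c2: issue SUB r0<-Add2  regs: r0:Add2,r1:6,r2:Add1,r3:4,r4:5
  c3: issue ADD r4<-Add3  regs: r0:Add2,r1:6,r2:Add1,r3:4,r4:Add3
  c4: CDB Add1=9; issue ADD r2<-Add1  regs: r0:Add2,r1:6,r2:Add1,r3:4,r4:Add3
  c5: CDB Add2=1; issue SUB r3<-Add2  regs: r0:1,r1:6,r2:Add1,r3:Add2,r4:Add3
  c6: -  regs: r0:1,r1:6,r2:Add1,r3:Add2,r4:Add3

STATUS = TAG Add1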